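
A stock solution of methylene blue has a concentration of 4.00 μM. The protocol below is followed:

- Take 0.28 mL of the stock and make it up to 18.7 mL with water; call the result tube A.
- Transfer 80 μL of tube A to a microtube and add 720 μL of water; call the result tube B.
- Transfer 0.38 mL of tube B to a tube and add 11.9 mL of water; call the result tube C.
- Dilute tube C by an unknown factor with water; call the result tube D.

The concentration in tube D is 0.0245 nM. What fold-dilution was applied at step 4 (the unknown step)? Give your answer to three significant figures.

Step 1: 0.28 mL brought to 18.7 mL → factor 18.7/0.28 = 66.786
Step 2: 80 μL + 720 μL = 800 μL total → factor 800/80 = 10
Step 3: 0.38 mL + 11.9 mL = 12.28 mL total → factor 12.28/0.38 = 32.316
Step 4: unknown factor x
Product of known-step factors = 21582
Overall factor = 4.00 μM / (0.0245 nM) = 1.6327 × 10^5
x = 1.6327 × 10^5 / 21582 = 7.56

7.56-fold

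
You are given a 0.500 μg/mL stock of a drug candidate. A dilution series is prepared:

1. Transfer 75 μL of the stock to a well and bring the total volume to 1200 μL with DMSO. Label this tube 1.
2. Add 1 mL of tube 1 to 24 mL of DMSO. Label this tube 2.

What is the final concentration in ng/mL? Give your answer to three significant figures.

Step 1: 75 μL brought to 1200 μL → factor 1200/75 = 16
Step 2: 1 mL + 24 mL = 25 mL total → factor 25/1 = 25
Overall dilution factor = 16 × 25 = 400
Final = 0.500 μg/mL / 400 = 0.001250 μg/mL = 1.25 ng/mL

1.25 ng/mL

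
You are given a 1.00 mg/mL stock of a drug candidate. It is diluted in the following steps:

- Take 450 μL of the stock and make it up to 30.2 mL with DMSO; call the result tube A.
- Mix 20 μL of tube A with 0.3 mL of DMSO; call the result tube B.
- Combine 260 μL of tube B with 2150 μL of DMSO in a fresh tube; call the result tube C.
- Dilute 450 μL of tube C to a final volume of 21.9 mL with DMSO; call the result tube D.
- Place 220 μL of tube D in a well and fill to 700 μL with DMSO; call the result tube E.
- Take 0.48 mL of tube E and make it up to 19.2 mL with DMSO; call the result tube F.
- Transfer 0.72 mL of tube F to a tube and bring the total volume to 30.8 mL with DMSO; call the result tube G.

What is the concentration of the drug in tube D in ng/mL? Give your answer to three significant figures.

2.06 ng/mL

Step 1: 450 μL brought to 30.2 mL → factor 30200/450 = 67.111
Step 2: 20 μL + 0.3 mL = 320 μL total → factor 320/20 = 16
Step 3: 260 μL + 2150 μL = 2410 μL total → factor 2410/260 = 9.2692
Step 4: 450 μL brought to 21.9 mL → factor 21900/450 = 48.667
Dilution factor through tube D = 67.111 × 16 × 9.2692 × 48.667 = 4.8438 × 10^5
[tube D] = 1.00 mg/mL / 4.8438 × 10^5 = 2.064 × 10^-6 mg/mL = 2.06 ng/mL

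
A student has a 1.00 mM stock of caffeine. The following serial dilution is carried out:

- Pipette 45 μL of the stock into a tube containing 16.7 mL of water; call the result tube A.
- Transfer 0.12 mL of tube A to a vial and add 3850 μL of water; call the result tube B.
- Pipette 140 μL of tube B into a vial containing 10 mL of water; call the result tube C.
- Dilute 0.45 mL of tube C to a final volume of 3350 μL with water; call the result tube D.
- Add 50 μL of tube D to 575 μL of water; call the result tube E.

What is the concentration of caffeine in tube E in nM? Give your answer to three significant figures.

0.0121 nM

Step 1: 45 μL + 16.7 mL = 16745 μL total → factor 16745/45 = 372.11
Step 2: 0.12 mL + 3850 μL = 3.97 mL total → factor 3.97/0.12 = 33.083
Step 3: 140 μL + 10 mL = 10140 μL total → factor 10140/140 = 72.429
Step 4: 0.45 mL brought to 3350 μL → factor 3.35/0.45 = 7.4444
Step 5: 50 μL + 575 μL = 625 μL total → factor 625/50 = 12.5
Overall dilution factor = 372.11 × 33.083 × 72.429 × 7.4444 × 12.5 = 8.2972 × 10^7
Final = 1.00 mM / 8.2972 × 10^7 = 1.205 × 10^-8 mM = 0.0121 nM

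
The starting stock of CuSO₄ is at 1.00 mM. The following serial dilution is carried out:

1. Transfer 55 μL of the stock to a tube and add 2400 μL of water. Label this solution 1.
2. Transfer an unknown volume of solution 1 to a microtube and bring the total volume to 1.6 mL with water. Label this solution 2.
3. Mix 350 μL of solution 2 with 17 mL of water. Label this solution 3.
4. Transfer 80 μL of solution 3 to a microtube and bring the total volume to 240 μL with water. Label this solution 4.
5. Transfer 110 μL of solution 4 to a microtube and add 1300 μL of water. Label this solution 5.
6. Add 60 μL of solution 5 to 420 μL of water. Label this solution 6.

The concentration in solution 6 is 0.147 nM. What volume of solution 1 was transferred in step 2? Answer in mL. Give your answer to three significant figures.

Step 1: 55 μL + 2400 μL = 2455 μL total → factor 2455/55 = 44.636
Step 2: v brought to 1.6 mL → factor = 1.6 mL/v
Step 3: 350 μL + 17 mL = 17350 μL total → factor 17350/350 = 49.571
Step 4: 80 μL brought to 240 μL → factor 240/80 = 3
Step 5: 110 μL + 1300 μL = 1410 μL total → factor 1410/110 = 12.818
Step 6: 60 μL + 420 μL = 480 μL total → factor 480/60 = 8
Product of known-step factors = 6.807 × 10^5
Overall factor = 1.00 mM / (0.147 nM) = 6.8027 × 10^6
Step-2 factor = 6.8027 × 10^6 / 6.807 × 10^5 = 9.9937
v = 1.6 mL / 9.9937 = 0.160 mL

0.160 mL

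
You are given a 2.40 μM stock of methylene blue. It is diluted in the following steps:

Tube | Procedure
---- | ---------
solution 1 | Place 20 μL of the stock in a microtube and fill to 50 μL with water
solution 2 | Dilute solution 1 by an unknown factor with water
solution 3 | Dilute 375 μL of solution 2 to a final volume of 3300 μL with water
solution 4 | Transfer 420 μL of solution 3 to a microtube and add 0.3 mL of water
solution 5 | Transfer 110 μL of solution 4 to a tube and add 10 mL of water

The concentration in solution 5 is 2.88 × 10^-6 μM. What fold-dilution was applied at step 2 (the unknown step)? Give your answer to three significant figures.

240-fold

Step 1: 20 μL brought to 50 μL → factor 50/20 = 2.5
Step 2: unknown factor x
Step 3: 375 μL brought to 3300 μL → factor 3300/375 = 8.8
Step 4: 420 μL + 0.3 mL = 720 μL total → factor 720/420 = 1.7143
Step 5: 110 μL + 10 mL = 10110 μL total → factor 10110/110 = 91.909
Product of known-step factors = 3466.3
Overall factor = 2.40 μM / (2.88 × 10^-6 μM) = 8.3333 × 10^5
x = 8.3333 × 10^5 / 3466.3 = 240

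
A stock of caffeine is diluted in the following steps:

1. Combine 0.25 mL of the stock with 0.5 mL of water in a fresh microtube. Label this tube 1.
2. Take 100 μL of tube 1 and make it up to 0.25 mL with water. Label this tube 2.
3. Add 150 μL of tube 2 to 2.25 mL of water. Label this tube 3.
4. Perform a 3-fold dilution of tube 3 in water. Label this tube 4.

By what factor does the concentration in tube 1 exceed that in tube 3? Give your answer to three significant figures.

40.0

Step 1: 0.25 mL + 0.5 mL = 0.75 mL total → factor 0.75/0.25 = 3
Step 2: 100 μL brought to 0.25 mL → factor 250/100 = 2.5
Step 3: 150 μL + 2.25 mL = 2400 μL total → factor 2400/150 = 16
Dilution factor to tube 1 = 3; to tube 3 = 120
[tube 1]/[tube 3] = (factor to tube 3)/(factor to tube 1) = 120/3 = 40.0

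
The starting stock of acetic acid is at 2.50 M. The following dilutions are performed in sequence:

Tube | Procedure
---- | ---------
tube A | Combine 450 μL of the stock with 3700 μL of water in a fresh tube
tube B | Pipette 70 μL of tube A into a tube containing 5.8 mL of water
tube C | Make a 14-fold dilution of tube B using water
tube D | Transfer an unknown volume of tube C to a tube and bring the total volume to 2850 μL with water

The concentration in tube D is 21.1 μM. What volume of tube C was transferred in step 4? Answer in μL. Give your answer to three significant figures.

Step 1: 450 μL + 3700 μL = 4150 μL total → factor 4150/450 = 9.2222
Step 2: 70 μL + 5.8 mL = 5870 μL total → factor 5870/70 = 83.857
Step 3: 14-fold → factor 14
Step 4: v brought to 2850 μL → factor = 2850 μL/v
Product of known-step factors = 10827
Overall factor = 2.50 M / (21.1 μM) = 1.1848 × 10^5
Step-4 factor = 1.1848 × 10^5 / 10827 = 10.943
v = 2850 μL / 10.943 = 260 μL

260 μL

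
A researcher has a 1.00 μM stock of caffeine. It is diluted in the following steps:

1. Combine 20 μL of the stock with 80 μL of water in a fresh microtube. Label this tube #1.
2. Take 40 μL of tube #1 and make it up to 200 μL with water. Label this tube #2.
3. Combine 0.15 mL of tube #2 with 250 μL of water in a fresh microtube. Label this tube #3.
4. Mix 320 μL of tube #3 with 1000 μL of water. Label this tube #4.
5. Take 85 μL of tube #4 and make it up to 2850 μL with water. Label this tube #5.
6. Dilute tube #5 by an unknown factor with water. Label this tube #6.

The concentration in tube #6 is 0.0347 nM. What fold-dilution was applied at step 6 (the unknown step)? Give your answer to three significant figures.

Step 1: 20 μL + 80 μL = 100 μL total → factor 100/20 = 5
Step 2: 40 μL brought to 200 μL → factor 200/40 = 5
Step 3: 0.15 mL + 250 μL = 0.4 mL total → factor 0.4/0.15 = 2.6667
Step 4: 320 μL + 1000 μL = 1320 μL total → factor 1320/320 = 4.125
Step 5: 85 μL brought to 2850 μL → factor 2850/85 = 33.529
Step 6: unknown factor x
Product of known-step factors = 9220.6
Overall factor = 1.00 μM / (0.0347 nM) = 28818
x = 28818 / 9220.6 = 3.13

3.13-fold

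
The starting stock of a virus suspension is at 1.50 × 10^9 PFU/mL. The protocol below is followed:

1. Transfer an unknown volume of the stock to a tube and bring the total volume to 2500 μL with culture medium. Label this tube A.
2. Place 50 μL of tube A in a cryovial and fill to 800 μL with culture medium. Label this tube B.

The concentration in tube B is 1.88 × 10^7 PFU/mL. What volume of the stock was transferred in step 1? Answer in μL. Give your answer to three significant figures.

Step 1: v brought to 2500 μL → factor = 2500 μL/v
Step 2: 50 μL brought to 800 μL → factor 800/50 = 16
Product of known-step factors = 16
Overall factor = 1.50 × 10^9 PFU/mL / (1.88 × 10^7 PFU/mL) = 79.787
Step-1 factor = 79.787 / 16 = 4.9867
v = 2500 μL / 4.9867 = 501 μL

501 μL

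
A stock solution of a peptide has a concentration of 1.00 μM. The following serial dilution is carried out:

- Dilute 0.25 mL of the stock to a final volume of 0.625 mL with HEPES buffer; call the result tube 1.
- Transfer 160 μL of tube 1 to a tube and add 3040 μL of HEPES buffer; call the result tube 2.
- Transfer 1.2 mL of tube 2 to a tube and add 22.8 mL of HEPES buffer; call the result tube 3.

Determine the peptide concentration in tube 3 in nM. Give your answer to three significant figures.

1.00 nM

Step 1: 0.25 mL brought to 0.625 mL → factor 0.625/0.25 = 2.5
Step 2: 160 μL + 3040 μL = 3200 μL total → factor 3200/160 = 20
Step 3: 1.2 mL + 22.8 mL = 24 mL total → factor 24/1.2 = 20
Overall dilution factor = 2.5 × 20 × 20 = 1000
Final = 1.00 μM / 1000 = 0.001000 μM = 1.00 nM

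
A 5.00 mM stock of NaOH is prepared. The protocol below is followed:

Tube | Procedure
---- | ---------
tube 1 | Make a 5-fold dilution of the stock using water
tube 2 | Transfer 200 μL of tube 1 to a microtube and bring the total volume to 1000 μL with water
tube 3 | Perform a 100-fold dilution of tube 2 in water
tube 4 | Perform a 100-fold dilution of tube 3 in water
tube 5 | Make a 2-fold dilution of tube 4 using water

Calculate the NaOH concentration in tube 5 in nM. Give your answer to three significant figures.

10.0 nM

Step 1: 5-fold → factor 5
Step 2: 200 μL brought to 1000 μL → factor 1000/200 = 5
Step 3: 100-fold → factor 100
Step 4: 100-fold → factor 100
Step 5: 2-fold → factor 2
Dilution factor through tube 5 = 5 × 5 × 100 × 100 × 2 = 5 × 10^5
[tube 5] = 5.00 mM / 5 × 10^5 = 1.000 × 10^-5 mM = 10.0 nM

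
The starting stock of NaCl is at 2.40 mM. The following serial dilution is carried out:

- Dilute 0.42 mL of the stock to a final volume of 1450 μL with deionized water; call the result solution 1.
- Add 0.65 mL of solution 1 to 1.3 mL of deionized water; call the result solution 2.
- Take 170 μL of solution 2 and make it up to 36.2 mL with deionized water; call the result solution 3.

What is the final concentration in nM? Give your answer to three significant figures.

1.09 × 10^3 nM

Step 1: 0.42 mL brought to 1450 μL → factor 1.45/0.42 = 3.4524
Step 2: 0.65 mL + 1.3 mL = 1.95 mL total → factor 1.95/0.65 = 3
Step 3: 170 μL brought to 36.2 mL → factor 36200/170 = 212.94
Overall dilution factor = 3.4524 × 3 × 212.94 = 2205.5
Final = 2.40 mM / 2205.5 = 0.001088 mM = 1.09 × 10^3 nM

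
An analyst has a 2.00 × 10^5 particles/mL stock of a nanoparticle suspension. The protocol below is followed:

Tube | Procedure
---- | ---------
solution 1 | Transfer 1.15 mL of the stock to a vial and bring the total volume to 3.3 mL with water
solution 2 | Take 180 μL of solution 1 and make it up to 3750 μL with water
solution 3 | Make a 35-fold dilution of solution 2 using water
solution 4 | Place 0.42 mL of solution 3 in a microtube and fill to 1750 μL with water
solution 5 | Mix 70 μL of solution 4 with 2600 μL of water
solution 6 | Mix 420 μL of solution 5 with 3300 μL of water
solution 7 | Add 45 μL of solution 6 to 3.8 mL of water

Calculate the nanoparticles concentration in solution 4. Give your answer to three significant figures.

Step 1: 1.15 mL brought to 3.3 mL → factor 3.3/1.15 = 2.8696
Step 2: 180 μL brought to 3750 μL → factor 3750/180 = 20.833
Step 3: 35-fold → factor 35
Step 4: 0.42 mL brought to 1750 μL → factor 1.75/0.42 = 4.1667
Dilution factor through solution 4 = 2.8696 × 20.833 × 35 × 4.1667 = 8718.3
[solution 4] = 2.00 × 10^5 particles/mL / 8718.3 = 22.9 particles/mL

22.9 particles/mL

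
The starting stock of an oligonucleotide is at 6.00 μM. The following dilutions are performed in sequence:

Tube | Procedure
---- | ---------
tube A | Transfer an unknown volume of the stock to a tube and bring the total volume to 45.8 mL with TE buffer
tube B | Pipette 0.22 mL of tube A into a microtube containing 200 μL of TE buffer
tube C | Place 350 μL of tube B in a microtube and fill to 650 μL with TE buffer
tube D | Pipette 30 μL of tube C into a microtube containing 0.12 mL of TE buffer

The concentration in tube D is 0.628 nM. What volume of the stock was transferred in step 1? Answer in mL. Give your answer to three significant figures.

Step 1: v brought to 45.8 mL → factor = 45.8 mL/v
Step 2: 0.22 mL + 200 μL = 0.42 mL total → factor 0.42/0.22 = 1.9091
Step 3: 350 μL brought to 650 μL → factor 650/350 = 1.8571
Step 4: 30 μL + 0.12 mL = 150 μL total → factor 150/30 = 5
Product of known-step factors = 17.727
Overall factor = 6.00 μM / (0.628 nM) = 9554.1
Step-1 factor = 9554.1 / 17.727 = 538.95
v = 45.8 mL / 538.95 = 0.0850 mL

0.0850 mL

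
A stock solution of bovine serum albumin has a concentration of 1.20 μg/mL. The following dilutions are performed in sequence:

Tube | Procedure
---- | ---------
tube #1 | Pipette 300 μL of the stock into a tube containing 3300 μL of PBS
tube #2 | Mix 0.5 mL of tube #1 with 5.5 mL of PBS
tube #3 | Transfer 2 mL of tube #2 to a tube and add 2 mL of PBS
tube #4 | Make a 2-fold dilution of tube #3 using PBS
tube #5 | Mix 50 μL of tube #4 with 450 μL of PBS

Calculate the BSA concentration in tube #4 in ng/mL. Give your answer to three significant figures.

2.08 ng/mL

Step 1: 300 μL + 3300 μL = 3600 μL total → factor 3600/300 = 12
Step 2: 0.5 mL + 5.5 mL = 6 mL total → factor 6/0.5 = 12
Step 3: 2 mL + 2 mL = 4 mL total → factor 4/2 = 2
Step 4: 2-fold → factor 2
Dilution factor through tube #4 = 12 × 12 × 2 × 2 = 576
[tube #4] = 1.20 μg/mL / 576 = 0.002083 μg/mL = 2.08 ng/mL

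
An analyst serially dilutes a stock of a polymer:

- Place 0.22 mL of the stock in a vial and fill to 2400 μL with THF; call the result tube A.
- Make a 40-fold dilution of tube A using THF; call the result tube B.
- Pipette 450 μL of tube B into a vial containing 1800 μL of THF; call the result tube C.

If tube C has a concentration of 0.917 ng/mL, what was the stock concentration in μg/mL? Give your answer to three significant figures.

Step 1: 0.22 mL brought to 2400 μL → factor 2.4/0.22 = 10.909
Step 2: 40-fold → factor 40
Step 3: 450 μL + 1800 μL = 2250 μL total → factor 2250/450 = 5
Overall dilution factor = 10.909 × 40 × 5 = 2181.8
Stock = 0.917 ng/mL × 2181.8 = 2001 ng/mL = 2.00 μg/mL

2.00 μg/mL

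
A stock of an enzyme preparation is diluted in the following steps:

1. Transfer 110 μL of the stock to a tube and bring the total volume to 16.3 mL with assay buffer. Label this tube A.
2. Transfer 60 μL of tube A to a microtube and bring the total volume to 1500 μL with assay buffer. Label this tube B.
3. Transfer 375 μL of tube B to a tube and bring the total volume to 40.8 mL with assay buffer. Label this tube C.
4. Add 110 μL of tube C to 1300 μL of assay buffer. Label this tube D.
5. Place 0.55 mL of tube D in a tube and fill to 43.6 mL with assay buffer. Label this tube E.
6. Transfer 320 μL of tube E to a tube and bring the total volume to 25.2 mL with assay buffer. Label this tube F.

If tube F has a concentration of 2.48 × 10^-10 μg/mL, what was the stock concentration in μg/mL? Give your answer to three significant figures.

8.00 μg/mL

Step 1: 110 μL brought to 16.3 mL → factor 16300/110 = 148.18
Step 2: 60 μL brought to 1500 μL → factor 1500/60 = 25
Step 3: 375 μL brought to 40.8 mL → factor 40800/375 = 108.8
Step 4: 110 μL + 1300 μL = 1410 μL total → factor 1410/110 = 12.818
Step 5: 0.55 mL brought to 43.6 mL → factor 43.6/0.55 = 79.273
Step 6: 320 μL brought to 25.2 mL → factor 25200/320 = 78.75
Overall dilution factor = 148.18 × 25 × 108.8 × 12.818 × 79.273 × 78.75 = 3.2253 × 10^10
Stock = 2.48 × 10^-10 μg/mL × 3.2253 × 10^10 = 8.00 μg/mL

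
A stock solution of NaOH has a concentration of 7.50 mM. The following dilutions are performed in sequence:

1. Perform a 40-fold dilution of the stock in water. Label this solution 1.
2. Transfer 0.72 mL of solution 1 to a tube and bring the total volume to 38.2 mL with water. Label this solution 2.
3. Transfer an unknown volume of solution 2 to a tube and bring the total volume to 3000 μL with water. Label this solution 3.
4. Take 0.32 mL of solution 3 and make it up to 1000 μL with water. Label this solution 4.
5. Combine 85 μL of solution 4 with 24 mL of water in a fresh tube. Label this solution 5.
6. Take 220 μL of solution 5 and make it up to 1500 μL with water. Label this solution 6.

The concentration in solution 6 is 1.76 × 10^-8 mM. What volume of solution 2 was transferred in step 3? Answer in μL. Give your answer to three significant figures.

90.2 μL

Step 1: 40-fold → factor 40
Step 2: 0.72 mL brought to 38.2 mL → factor 38.2/0.72 = 53.056
Step 3: v brought to 3000 μL → factor = 3000 μL/v
Step 4: 0.32 mL brought to 1000 μL → factor 1/0.32 = 3.125
Step 5: 85 μL + 24 mL = 24085 μL total → factor 24085/85 = 283.35
Step 6: 220 μL brought to 1500 μL → factor 1500/220 = 6.8182
Product of known-step factors = 1.2813 × 10^7
Overall factor = 7.50 mM / (1.76 × 10^-8 mM) = 4.2614 × 10^8
Step-3 factor = 4.2614 × 10^8 / 1.2813 × 10^7 = 33.259
v = 3000 μL / 33.259 = 90.2 μL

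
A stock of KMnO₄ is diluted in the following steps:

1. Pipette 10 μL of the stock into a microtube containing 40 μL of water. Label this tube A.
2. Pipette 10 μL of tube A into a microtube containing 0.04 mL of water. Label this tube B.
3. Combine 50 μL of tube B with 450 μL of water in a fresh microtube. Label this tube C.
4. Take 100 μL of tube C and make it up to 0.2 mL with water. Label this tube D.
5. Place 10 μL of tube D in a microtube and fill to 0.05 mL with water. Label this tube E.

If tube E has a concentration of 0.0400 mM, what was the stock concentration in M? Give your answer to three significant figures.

0.100 M

Step 1: 10 μL + 40 μL = 50 μL total → factor 50/10 = 5
Step 2: 10 μL + 0.04 mL = 50 μL total → factor 50/10 = 5
Step 3: 50 μL + 450 μL = 500 μL total → factor 500/50 = 10
Step 4: 100 μL brought to 0.2 mL → factor 200/100 = 2
Step 5: 10 μL brought to 0.05 mL → factor 50/10 = 5
Overall dilution factor = 5 × 5 × 10 × 2 × 5 = 2500
Stock = 0.0400 mM × 2500 = 100.0 mM = 0.100 M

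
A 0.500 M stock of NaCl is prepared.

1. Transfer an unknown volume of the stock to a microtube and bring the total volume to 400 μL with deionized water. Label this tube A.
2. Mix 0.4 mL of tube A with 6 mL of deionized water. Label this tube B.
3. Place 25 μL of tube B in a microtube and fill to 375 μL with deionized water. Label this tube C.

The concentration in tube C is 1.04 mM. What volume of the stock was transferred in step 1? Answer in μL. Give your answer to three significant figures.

Step 1: v brought to 400 μL → factor = 400 μL/v
Step 2: 0.4 mL + 6 mL = 6.4 mL total → factor 6.4/0.4 = 16
Step 3: 25 μL brought to 375 μL → factor 375/25 = 15
Product of known-step factors = 240
Overall factor = 0.500 M / (1.04 mM) = 480.77
Step-1 factor = 480.77 / 240 = 2.0032
v = 400 μL / 2.0032 = 200 μL

200 μL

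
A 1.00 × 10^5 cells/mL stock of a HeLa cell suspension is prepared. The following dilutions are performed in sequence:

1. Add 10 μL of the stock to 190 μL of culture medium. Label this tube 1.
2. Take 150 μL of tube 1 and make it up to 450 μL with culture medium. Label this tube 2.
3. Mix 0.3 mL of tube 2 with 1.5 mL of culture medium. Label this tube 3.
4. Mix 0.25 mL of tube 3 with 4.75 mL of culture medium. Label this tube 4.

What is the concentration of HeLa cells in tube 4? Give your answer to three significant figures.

13.9 cells/mL

Step 1: 10 μL + 190 μL = 200 μL total → factor 200/10 = 20
Step 2: 150 μL brought to 450 μL → factor 450/150 = 3
Step 3: 0.3 mL + 1.5 mL = 1.8 mL total → factor 1.8/0.3 = 6
Step 4: 0.25 mL + 4.75 mL = 5 mL total → factor 5/0.25 = 20
Overall dilution factor = 20 × 3 × 6 × 20 = 7200
Final = 1.00 × 10^5 cells/mL / 7200 = 13.9 cells/mL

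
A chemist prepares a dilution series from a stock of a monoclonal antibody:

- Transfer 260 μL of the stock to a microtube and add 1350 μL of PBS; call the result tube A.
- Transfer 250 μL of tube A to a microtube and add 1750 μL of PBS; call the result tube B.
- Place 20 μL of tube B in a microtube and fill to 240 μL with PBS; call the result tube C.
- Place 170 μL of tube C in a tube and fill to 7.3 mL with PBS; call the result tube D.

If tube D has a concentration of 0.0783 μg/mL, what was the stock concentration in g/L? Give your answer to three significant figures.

Step 1: 260 μL + 1350 μL = 1610 μL total → factor 1610/260 = 6.1923
Step 2: 250 μL + 1750 μL = 2000 μL total → factor 2000/250 = 8
Step 3: 20 μL brought to 240 μL → factor 240/20 = 12
Step 4: 170 μL brought to 7.3 mL → factor 7300/170 = 42.941
Overall dilution factor = 6.1923 × 8 × 12 × 42.941 = 25527
Stock = 0.0783 μg/mL × 25527 = 1999 μg/mL = 2.00 g/L

2.00 g/L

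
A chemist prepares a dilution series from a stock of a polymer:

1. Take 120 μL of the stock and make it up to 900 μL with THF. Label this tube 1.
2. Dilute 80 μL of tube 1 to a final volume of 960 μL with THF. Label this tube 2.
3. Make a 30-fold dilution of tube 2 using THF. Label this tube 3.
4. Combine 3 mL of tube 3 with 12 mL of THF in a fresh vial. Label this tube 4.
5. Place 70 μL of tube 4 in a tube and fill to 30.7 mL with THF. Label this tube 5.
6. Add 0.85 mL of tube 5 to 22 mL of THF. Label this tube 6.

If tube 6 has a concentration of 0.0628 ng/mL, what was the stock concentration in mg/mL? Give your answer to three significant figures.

Step 1: 120 μL brought to 900 μL → factor 900/120 = 7.5
Step 2: 80 μL brought to 960 μL → factor 960/80 = 12
Step 3: 30-fold → factor 30
Step 4: 3 mL + 12 mL = 15 mL total → factor 15/3 = 5
Step 5: 70 μL brought to 30.7 mL → factor 30700/70 = 438.57
Step 6: 0.85 mL + 22 mL = 22.85 mL total → factor 22.85/0.85 = 26.882
Overall dilution factor = 7.5 × 12 × 30 × 5 × 438.57 × 26.882 = 1.5916 × 10^8
Stock = 0.0628 ng/mL × 1.5916 × 10^8 = 9.995 × 10^6 ng/mL = 10.0 mg/mL

10.0 mg/mL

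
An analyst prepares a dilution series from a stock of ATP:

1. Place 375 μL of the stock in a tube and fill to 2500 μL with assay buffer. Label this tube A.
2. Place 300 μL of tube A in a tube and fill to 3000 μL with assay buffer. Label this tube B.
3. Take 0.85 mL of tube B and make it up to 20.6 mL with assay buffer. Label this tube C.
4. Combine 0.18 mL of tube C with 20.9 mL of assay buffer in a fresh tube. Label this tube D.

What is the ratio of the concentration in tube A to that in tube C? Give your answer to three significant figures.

Step 1: 375 μL brought to 2500 μL → factor 2500/375 = 6.6667
Step 2: 300 μL brought to 3000 μL → factor 3000/300 = 10
Step 3: 0.85 mL brought to 20.6 mL → factor 20.6/0.85 = 24.235
Dilution factor to tube A = 6.6667; to tube C = 1615.7
[tube A]/[tube C] = (factor to tube C)/(factor to tube A) = 1615.7/6.6667 = 242

242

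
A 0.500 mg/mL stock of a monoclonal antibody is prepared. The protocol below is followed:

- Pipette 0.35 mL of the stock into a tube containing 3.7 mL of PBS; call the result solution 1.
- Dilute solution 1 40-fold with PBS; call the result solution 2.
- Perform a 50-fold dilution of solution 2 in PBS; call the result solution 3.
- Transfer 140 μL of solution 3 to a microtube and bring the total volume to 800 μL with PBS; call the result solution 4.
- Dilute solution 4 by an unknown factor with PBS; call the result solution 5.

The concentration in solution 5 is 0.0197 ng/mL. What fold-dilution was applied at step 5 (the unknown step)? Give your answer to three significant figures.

192-fold

Step 1: 0.35 mL + 3.7 mL = 4.05 mL total → factor 4.05/0.35 = 11.571
Step 2: 40-fold → factor 40
Step 3: 50-fold → factor 50
Step 4: 140 μL brought to 800 μL → factor 800/140 = 5.7143
Step 5: unknown factor x
Product of known-step factors = 1.3224 × 10^5
Overall factor = 0.500 mg/mL / (0.0197 ng/mL) = 2.5381 × 10^7
x = 2.5381 × 10^7 / 1.3224 × 10^5 = 192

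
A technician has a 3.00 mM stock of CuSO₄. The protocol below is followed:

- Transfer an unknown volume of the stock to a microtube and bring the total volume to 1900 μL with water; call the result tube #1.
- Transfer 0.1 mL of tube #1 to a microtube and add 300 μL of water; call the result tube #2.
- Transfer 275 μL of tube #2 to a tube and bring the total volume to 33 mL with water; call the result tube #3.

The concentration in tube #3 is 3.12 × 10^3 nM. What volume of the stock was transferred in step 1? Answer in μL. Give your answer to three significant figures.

948 μL

Step 1: v brought to 1900 μL → factor = 1900 μL/v
Step 2: 0.1 mL + 300 μL = 0.4 mL total → factor 0.4/0.1 = 4
Step 3: 275 μL brought to 33 mL → factor 33000/275 = 120
Product of known-step factors = 480
Overall factor = 3.00 mM / (3.12 × 10^3 nM) = 961.54
Step-1 factor = 961.54 / 480 = 2.0032
v = 1900 μL / 2.0032 = 948 μL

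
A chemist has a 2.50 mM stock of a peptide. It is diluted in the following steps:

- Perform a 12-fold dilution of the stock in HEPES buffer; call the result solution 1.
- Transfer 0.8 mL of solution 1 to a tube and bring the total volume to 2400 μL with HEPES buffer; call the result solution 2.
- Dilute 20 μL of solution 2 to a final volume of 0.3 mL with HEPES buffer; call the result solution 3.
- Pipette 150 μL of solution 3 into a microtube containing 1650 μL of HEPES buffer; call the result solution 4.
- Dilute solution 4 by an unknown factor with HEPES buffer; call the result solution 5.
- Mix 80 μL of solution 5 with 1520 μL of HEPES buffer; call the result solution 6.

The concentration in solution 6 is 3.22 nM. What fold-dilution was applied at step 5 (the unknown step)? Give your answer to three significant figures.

5.99-fold

Step 1: 12-fold → factor 12
Step 2: 0.8 mL brought to 2400 μL → factor 2.4/0.8 = 3
Step 3: 20 μL brought to 0.3 mL → factor 300/20 = 15
Step 4: 150 μL + 1650 μL = 1800 μL total → factor 1800/150 = 12
Step 5: unknown factor x
Step 6: 80 μL + 1520 μL = 1600 μL total → factor 1600/80 = 20
Product of known-step factors = 1.296 × 10^5
Overall factor = 2.50 mM / (3.22 nM) = 7.764 × 10^5
x = 7.764 × 10^5 / 1.296 × 10^5 = 5.99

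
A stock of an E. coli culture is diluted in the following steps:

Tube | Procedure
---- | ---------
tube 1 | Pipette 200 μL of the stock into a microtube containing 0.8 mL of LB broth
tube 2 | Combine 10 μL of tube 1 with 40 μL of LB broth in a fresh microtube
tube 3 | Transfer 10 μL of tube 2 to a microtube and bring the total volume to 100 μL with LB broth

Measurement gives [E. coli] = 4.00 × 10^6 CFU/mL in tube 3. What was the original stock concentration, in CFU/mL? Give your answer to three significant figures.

1.00 × 10^9 CFU/mL

Step 1: 200 μL + 0.8 mL = 1000 μL total → factor 1000/200 = 5
Step 2: 10 μL + 40 μL = 50 μL total → factor 50/10 = 5
Step 3: 10 μL brought to 100 μL → factor 100/10 = 10
Overall dilution factor = 5 × 5 × 10 = 250
Stock = 4.00 × 10^6 CFU/mL × 250 = 1.00 × 10^9 CFU/mL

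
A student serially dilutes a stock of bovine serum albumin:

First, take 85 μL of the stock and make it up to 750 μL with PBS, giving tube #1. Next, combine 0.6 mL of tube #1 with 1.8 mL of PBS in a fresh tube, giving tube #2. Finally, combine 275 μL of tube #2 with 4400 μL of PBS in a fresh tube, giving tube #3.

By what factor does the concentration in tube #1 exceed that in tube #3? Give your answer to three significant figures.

68.0

Step 1: 85 μL brought to 750 μL → factor 750/85 = 8.8235
Step 2: 0.6 mL + 1.8 mL = 2.4 mL total → factor 2.4/0.6 = 4
Step 3: 275 μL + 4400 μL = 4675 μL total → factor 4675/275 = 17
Dilution factor to tube #1 = 8.8235; to tube #3 = 600
[tube #1]/[tube #3] = (factor to tube #3)/(factor to tube #1) = 600/8.8235 = 68.0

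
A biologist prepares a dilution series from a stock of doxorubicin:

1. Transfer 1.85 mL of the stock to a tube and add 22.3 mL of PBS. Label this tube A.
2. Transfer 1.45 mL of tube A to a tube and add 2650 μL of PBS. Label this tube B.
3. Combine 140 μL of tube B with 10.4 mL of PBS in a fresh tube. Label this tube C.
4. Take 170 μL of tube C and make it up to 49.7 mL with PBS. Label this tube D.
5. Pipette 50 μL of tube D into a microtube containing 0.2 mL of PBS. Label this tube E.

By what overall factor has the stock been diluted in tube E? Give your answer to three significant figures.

4.06 × 10^6

Step 1: 1.85 mL + 22.3 mL = 24.15 mL total → factor 24.15/1.85 = 13.054
Step 2: 1.45 mL + 2650 μL = 4.1 mL total → factor 4.1/1.45 = 2.8276
Step 3: 140 μL + 10.4 mL = 10540 μL total → factor 10540/140 = 75.286
Step 4: 170 μL brought to 49.7 mL → factor 49700/170 = 292.35
Step 5: 50 μL + 0.2 mL = 250 μL total → factor 250/50 = 5
Overall dilution factor = 13.054 × 2.8276 × 75.286 × 292.35 × 5 = 4.0621 × 10^6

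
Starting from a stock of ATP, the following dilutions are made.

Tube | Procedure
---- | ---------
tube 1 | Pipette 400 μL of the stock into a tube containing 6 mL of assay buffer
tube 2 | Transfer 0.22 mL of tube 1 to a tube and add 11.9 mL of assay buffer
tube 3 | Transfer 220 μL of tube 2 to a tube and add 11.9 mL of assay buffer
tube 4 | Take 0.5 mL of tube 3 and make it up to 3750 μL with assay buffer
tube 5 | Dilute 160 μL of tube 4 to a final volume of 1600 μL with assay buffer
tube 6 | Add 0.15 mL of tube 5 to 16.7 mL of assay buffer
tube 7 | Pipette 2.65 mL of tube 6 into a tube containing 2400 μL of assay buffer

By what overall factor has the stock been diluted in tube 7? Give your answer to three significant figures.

7.80 × 10^8

Step 1: 400 μL + 6 mL = 6400 μL total → factor 6400/400 = 16
Step 2: 0.22 mL + 11.9 mL = 12.12 mL total → factor 12.12/0.22 = 55.091
Step 3: 220 μL + 11.9 mL = 12120 μL total → factor 12120/220 = 55.091
Step 4: 0.5 mL brought to 3750 μL → factor 3.75/0.5 = 7.5
Step 5: 160 μL brought to 1600 μL → factor 1600/160 = 10
Step 6: 0.15 mL + 16.7 mL = 16.85 mL total → factor 16.85/0.15 = 112.33
Step 7: 2.65 mL + 2400 μL = 5.05 mL total → factor 5.05/2.65 = 1.9057
Overall dilution factor = 16 × 55.091 × 55.091 × 7.5 × 10 × 112.33 × 1.9057 = 7.7964 × 10^8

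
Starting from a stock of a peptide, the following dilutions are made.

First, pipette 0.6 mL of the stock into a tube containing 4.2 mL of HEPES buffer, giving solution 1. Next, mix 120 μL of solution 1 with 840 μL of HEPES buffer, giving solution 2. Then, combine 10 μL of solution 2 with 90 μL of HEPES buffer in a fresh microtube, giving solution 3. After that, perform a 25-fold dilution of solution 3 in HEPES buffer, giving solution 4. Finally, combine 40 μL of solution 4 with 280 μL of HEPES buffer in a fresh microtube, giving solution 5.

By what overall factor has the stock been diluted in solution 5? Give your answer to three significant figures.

Step 1: 0.6 mL + 4.2 mL = 4.8 mL total → factor 4.8/0.6 = 8
Step 2: 120 μL + 840 μL = 960 μL total → factor 960/120 = 8
Step 3: 10 μL + 90 μL = 100 μL total → factor 100/10 = 10
Step 4: 25-fold → factor 25
Step 5: 40 μL + 280 μL = 320 μL total → factor 320/40 = 8
Overall dilution factor = 8 × 8 × 10 × 25 × 8 = 1.28 × 10^5

1.28 × 10^5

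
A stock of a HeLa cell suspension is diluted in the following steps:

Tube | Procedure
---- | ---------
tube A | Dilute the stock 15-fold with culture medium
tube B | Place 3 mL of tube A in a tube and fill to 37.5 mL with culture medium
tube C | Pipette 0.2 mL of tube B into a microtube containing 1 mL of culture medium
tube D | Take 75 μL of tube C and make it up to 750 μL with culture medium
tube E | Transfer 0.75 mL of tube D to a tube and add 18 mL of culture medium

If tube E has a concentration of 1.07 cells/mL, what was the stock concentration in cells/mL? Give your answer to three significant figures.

3.01 × 10^5 cells/mL

Step 1: 15-fold → factor 15
Step 2: 3 mL brought to 37.5 mL → factor 37.5/3 = 12.5
Step 3: 0.2 mL + 1 mL = 1.2 mL total → factor 1.2/0.2 = 6
Step 4: 75 μL brought to 750 μL → factor 750/75 = 10
Step 5: 0.75 mL + 18 mL = 18.75 mL total → factor 18.75/0.75 = 25
Overall dilution factor = 15 × 12.5 × 6 × 10 × 25 = 2.8125 × 10^5
Stock = 1.07 cells/mL × 2.8125 × 10^5 = 3.01 × 10^5 cells/mL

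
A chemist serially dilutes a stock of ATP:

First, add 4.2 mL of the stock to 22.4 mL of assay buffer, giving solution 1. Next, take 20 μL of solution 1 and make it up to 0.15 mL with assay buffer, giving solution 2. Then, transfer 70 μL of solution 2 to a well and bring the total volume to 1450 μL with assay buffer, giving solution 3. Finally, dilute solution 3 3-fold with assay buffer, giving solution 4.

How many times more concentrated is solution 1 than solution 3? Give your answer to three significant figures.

Step 1: 4.2 mL + 22.4 mL = 26.6 mL total → factor 26.6/4.2 = 6.3333
Step 2: 20 μL brought to 0.15 mL → factor 150/20 = 7.5
Step 3: 70 μL brought to 1450 μL → factor 1450/70 = 20.714
Dilution factor to solution 1 = 6.3333; to solution 3 = 983.93
[solution 1]/[solution 3] = (factor to solution 3)/(factor to solution 1) = 983.93/6.3333 = 155

155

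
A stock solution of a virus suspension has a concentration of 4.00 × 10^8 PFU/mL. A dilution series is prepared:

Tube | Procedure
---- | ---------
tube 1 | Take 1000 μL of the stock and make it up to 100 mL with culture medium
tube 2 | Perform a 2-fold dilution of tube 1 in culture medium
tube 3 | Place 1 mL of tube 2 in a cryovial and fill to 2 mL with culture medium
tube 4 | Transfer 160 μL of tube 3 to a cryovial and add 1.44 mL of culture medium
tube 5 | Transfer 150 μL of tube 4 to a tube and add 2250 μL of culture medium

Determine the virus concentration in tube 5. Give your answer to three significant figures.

Step 1: 1000 μL brought to 100 mL → factor 1 × 10^5/1000 = 100
Step 2: 2-fold → factor 2
Step 3: 1 mL brought to 2 mL → factor 2/1 = 2
Step 4: 160 μL + 1.44 mL = 1600 μL total → factor 1600/160 = 10
Step 5: 150 μL + 2250 μL = 2400 μL total → factor 2400/150 = 16
Overall dilution factor = 100 × 2 × 2 × 10 × 16 = 64000
Final = 4.00 × 10^8 PFU/mL / 64000 = 6.25 × 10^3 PFU/mL

6.25 × 10^3 PFU/mL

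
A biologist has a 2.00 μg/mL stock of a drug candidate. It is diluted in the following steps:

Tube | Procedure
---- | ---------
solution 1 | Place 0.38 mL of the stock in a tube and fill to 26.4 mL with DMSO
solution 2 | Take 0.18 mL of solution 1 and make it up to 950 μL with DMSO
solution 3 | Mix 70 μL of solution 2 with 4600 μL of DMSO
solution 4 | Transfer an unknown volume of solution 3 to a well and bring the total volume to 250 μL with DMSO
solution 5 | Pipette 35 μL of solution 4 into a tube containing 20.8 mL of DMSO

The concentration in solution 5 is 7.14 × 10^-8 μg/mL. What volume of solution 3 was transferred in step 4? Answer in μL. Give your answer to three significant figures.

130 μL

Step 1: 0.38 mL brought to 26.4 mL → factor 26.4/0.38 = 69.474
Step 2: 0.18 mL brought to 950 μL → factor 0.95/0.18 = 5.2778
Step 3: 70 μL + 4600 μL = 4670 μL total → factor 4670/70 = 66.714
Step 4: v brought to 250 μL → factor = 250 μL/v
Step 5: 35 μL + 20.8 mL = 20835 μL total → factor 20835/35 = 595.29
Product of known-step factors = 1.4562 × 10^7
Overall factor = 2.00 μg/mL / (7.14 × 10^-8 μg/mL) = 2.8011 × 10^7
Step-4 factor = 2.8011 × 10^7 / 1.4562 × 10^7 = 1.9236
v = 250 μL / 1.9236 = 130 μL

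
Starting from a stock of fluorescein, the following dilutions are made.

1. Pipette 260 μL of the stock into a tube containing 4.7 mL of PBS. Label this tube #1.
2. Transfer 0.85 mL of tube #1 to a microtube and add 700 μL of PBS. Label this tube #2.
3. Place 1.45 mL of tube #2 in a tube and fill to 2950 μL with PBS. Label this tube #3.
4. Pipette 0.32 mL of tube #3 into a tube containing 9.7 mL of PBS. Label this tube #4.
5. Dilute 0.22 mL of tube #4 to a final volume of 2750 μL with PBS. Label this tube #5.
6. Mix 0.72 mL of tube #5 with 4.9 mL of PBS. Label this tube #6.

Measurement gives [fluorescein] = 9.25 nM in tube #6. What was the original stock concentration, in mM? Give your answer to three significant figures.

2.00 mM

Step 1: 260 μL + 4.7 mL = 4960 μL total → factor 4960/260 = 19.077
Step 2: 0.85 mL + 700 μL = 1.55 mL total → factor 1.55/0.85 = 1.8235
Step 3: 1.45 mL brought to 2950 μL → factor 2.95/1.45 = 2.0345
Step 4: 0.32 mL + 9.7 mL = 10.02 mL total → factor 10.02/0.32 = 31.312
Step 5: 0.22 mL brought to 2750 μL → factor 2.75/0.22 = 12.5
Step 6: 0.72 mL + 4.9 mL = 5.62 mL total → factor 5.62/0.72 = 7.8056
Overall dilution factor = 19.077 × 1.8235 × 2.0345 × 31.312 × 12.5 × 7.8056 = 2.1623 × 10^5
Stock = 9.25 nM × 2.1623 × 10^5 = 2.000 × 10^6 nM = 2.00 mM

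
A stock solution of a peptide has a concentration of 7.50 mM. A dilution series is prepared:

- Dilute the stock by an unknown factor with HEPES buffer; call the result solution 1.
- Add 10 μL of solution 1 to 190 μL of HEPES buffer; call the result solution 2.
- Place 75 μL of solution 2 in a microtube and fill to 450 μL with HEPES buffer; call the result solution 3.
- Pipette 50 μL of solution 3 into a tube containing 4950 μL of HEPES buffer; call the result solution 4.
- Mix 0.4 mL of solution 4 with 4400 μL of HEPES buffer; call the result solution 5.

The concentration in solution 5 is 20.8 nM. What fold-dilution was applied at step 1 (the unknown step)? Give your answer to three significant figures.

2.50-fold

Step 1: unknown factor x
Step 2: 10 μL + 190 μL = 200 μL total → factor 200/10 = 20
Step 3: 75 μL brought to 450 μL → factor 450/75 = 6
Step 4: 50 μL + 4950 μL = 5000 μL total → factor 5000/50 = 100
Step 5: 0.4 mL + 4400 μL = 4.8 mL total → factor 4.8/0.4 = 12
Product of known-step factors = 1.44 × 10^5
Overall factor = 7.50 mM / (20.8 nM) = 3.6058 × 10^5
x = 3.6058 × 10^5 / 1.44 × 10^5 = 2.50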